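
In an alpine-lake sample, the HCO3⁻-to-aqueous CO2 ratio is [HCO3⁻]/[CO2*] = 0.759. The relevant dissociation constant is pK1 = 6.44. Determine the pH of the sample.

pH = 6.32

From K1 = [H⁺][HCO3⁻]/[CO2*]:  pH = pK1 + log₁₀([HCO3⁻]/[CO2*])
log₁₀(0.759) = -0.120
pH = 6.44 + (-0.120) = 6.32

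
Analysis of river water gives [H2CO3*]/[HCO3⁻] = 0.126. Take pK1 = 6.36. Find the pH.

pH = 7.26

From K1 = [H⁺][HCO3⁻]/[H2CO3*]:  pH = pK1 − log₁₀([H2CO3*]/[HCO3⁻])
log₁₀(0.126) = -0.900
pH = 6.36 − (-0.900) = 7.26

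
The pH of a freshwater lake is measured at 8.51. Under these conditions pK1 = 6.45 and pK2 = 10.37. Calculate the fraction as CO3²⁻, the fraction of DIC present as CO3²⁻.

α₂ = 0.0135

α₂ = 1 / (1 + [H⁺]/K2 + [H⁺]²/(K1K2)) = 1 / (1 + 10^+1.86 + 10^-0.20)
   = 1 / (1 + 72.444 + 0.63096) = 1/74.075 = 0.01350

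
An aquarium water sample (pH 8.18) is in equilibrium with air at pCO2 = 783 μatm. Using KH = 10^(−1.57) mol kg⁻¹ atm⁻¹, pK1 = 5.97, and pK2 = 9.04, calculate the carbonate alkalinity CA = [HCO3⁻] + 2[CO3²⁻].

[CO2*] = KH · pCO2 = 10^(−1.57) × 783×10^-6 = 2.107×10^-5 mol/kg
α₀ = 1/(1 + K1/[H⁺] + K1K2/[H⁺]²) = 1/(1 + 10^+2.21 + 10^+1.35) = 0.005389
DIC = [CO2*]/α₀ = 2.107×10^-5 / 0.005389 = 3.911 mmol/kg
CA = (α₁ + 2α₂)·DIC = (0.8740 + 2×0.1206) × 3.911 = 4.36 mmol/kg

CA = 4.36 mmol/kg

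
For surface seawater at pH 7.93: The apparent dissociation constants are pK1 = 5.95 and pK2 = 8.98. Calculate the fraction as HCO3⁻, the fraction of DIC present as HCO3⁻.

α₁ = 0.909

α₁ = 1 / (1 + [H⁺]/K1 + K2/[H⁺]) = 1 / (1 + 10^-1.98 + 10^-1.05)
   = 1 / (1 + 0.010471 + 0.089125) = 1/1.0996 = 0.9094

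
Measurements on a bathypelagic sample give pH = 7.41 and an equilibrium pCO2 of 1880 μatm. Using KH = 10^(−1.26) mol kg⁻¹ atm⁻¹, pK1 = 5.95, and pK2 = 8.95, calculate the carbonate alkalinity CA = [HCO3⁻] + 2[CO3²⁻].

CA = 3.15 mmol/kg

[CO2*] = KH · pCO2 = 10^(−1.26) × 1880×10^-6 = 1.033×10^-4 mol/kg
α₀ = 1/(1 + K1/[H⁺] + K1K2/[H⁺]²) = 1/(1 + 10^+1.46 + 10^-0.08) = 0.03260
DIC = [CO2*]/α₀ = 1.033×10^-4 / 0.03260 = 3.169 mmol/kg
CA = (α₁ + 2α₂)·DIC = (0.9403 + 2×0.02712) × 3.169 = 3.15 mmol/kg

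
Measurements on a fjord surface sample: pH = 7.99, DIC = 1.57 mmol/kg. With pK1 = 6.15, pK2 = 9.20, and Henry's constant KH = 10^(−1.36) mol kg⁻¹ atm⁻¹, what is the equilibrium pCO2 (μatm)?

α₀ = 1 / (1 + K1/[H⁺] + K1K2/[H⁺]²) = 1 / (1 + 10^+1.84 + 10^+0.63)
   = 1 / (1 + 69.183 + 4.2658) = 1/74.449 = 0.01343
[CO2*] = α₀ × DIC = 0.01343 × 1.57 = 0.02109 mmol/kg
pCO2 = [CO2*]/KH = 2.109×10^-5 / 4.365×10^-2 = 483 μatm

pCO2 = 483 μatm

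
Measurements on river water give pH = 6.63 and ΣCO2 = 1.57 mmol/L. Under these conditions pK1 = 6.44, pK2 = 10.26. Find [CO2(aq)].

[CO2*] = 0.616 mmol/L

α₀ = 1 / (1 + K1/[H⁺] + K1K2/[H⁺]²) = 1 / (1 + 10^+0.19 + 10^-3.44)
   = 1 / (1 + 1.5488 + 0.00036308) = 1/2.5492 = 0.3923
[CO2*] = α₀ × DIC = 0.3923 × 1.57 = 0.616 mmol/L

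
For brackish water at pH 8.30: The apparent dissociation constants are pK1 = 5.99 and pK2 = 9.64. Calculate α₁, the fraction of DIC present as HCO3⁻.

α₁ = 1 / (1 + [H⁺]/K1 + K2/[H⁺]) = 1 / (1 + 10^-2.31 + 10^-1.34)
   = 1 / (1 + 0.0048978 + 0.045709) = 1/1.0506 = 0.9518

α₁ = 0.952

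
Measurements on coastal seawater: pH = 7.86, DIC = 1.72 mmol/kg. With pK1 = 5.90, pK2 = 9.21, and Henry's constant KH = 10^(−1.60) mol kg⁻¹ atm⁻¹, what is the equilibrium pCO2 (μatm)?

pCO2 = 711 μatm

α₀ = 1 / (1 + K1/[H⁺] + K1K2/[H⁺]²) = 1 / (1 + 10^+1.96 + 10^+0.61)
   = 1 / (1 + 91.201 + 4.0738) = 1/96.275 = 0.01039
[CO2*] = α₀ × DIC = 0.01039 × 1.72 = 0.01787 mmol/kg = 17.87 μmol/kg
pCO2 = [CO2*]/KH = 1.787×10^-5 / 2.512×10^-2 = 711 μatm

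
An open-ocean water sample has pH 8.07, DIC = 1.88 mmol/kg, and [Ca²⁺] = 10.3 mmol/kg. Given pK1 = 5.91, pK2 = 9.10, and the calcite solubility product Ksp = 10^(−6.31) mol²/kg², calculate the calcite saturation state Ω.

Ω = 3.35

α₂ = 1 / (1 + [H⁺]/K2 + [H⁺]²/(K1K2)) = 1 / (1 + 10^+1.03 + 10^-1.13)
   = 1 / (1 + 10.715 + 0.074131) = 1/11.789 = 0.08482
[CO3²⁻] = α₂ × DIC = 0.08482 × 1.88 = 0.1595 mmol/kg
Ksp = 10^(−6.31) = 4.898×10^-7
Ω = [Ca²⁺][CO3²⁻]/Ksp = (10.3×10^-3)(1.595×10^-4) / 4.898×10^-7 = 3.35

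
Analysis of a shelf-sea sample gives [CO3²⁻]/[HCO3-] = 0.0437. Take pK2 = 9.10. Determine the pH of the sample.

From K2 = [H⁺][CO3²⁻]/[HCO3-]:  pH = pK2 + log₁₀([CO3²⁻]/[HCO3-])
log₁₀(0.0437) = -1.360
pH = 9.10 + (-1.360) = 7.74

pH = 7.74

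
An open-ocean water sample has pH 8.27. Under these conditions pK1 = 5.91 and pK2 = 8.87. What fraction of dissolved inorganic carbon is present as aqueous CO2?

α₀ = 0.00348

α₀ = 1 / (1 + K1/[H⁺] + K1K2/[H⁺]²) = 1 / (1 + 10^+2.36 + 10^+1.76)
   = 1 / (1 + 229.09 + 57.544) = 1/287.63 = 0.003477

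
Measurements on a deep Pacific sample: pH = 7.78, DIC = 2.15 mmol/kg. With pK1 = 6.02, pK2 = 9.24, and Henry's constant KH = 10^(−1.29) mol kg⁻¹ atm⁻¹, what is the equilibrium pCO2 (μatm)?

α₀ = 1 / (1 + K1/[H⁺] + K1K2/[H⁺]²) = 1 / (1 + 10^+1.76 + 10^+0.30)
   = 1 / (1 + 57.544 + 1.9953) = 1/60.539 = 0.01652
[CO2*] = α₀ × DIC = 0.01652 × 2.15 = 0.03551 mmol/kg
pCO2 = [CO2*]/KH = 3.551×10^-5 / 5.129×10^-2 = 692 μatm

pCO2 = 692 μatm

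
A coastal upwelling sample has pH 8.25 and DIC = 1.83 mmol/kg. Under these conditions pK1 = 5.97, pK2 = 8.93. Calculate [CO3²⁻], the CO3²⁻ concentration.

α₂ = 1 / (1 + [H⁺]/K2 + [H⁺]²/(K1K2)) = 1 / (1 + 10^+0.68 + 10^-1.60)
   = 1 / (1 + 4.7863 + 0.025119) = 1/5.8114 = 0.1721
[CO3²⁻] = α₂ × DIC = 0.1721 × 1.83 = 0.315 mmol/kg

[CO3²⁻] = 0.315 mmol/kg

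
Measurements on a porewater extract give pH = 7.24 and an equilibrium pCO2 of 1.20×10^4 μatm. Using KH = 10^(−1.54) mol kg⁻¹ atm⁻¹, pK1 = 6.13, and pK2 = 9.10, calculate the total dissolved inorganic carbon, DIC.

[CO2*] = KH · pCO2 = 10^(−1.54) × 1.20×10^4×10^-6 = 3.461×10^-4 mol/kg
α₀ = 1/(1 + K1/[H⁺] + K1K2/[H⁺]²) = 1/(1 + 10^+1.11 + 10^-0.75) = 0.07112
DIC = [CO2*]/α₀ = 3.461×10^-4 / 0.07112 = 4.87 mmol/kg

DIC = 4.87 mmol/kg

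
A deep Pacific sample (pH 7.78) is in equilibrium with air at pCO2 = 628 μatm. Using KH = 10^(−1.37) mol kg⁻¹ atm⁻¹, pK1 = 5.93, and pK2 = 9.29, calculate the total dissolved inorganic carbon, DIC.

[CO2*] = KH · pCO2 = 10^(−1.37) × 628×10^-6 = 2.679×10^-5 mol/kg
α₀ = 1/(1 + K1/[H⁺] + K1K2/[H⁺]²) = 1/(1 + 10^+1.85 + 10^+0.34) = 0.01352
DIC = [CO2*]/α₀ = 2.679×10^-5 / 0.01352 = 1.98 mmol/kg

DIC = 1.98 mmol/kg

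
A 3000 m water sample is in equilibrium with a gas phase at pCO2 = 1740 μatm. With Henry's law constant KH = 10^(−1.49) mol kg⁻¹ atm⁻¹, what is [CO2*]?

KH = 10^(−1.49) = 3.236×10^-2 mol kg⁻¹ atm⁻¹
[CO2*] = KH · pCO2 = 3.236×10^-2 × 1740×10^-6 atm = 5.63×10^-5 mol/kg

[CO2*] = 56.3 μmol/kg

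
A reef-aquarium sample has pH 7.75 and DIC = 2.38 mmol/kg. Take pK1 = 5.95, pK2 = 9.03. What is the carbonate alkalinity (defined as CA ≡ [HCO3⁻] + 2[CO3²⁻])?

CA = 2.46 mmol/kg

CA = [HCO3⁻] + 2[CO3²⁻] = (α₁ + 2α₂)·DIC
At pH 7.75: [H⁺]/K1 = 10^-1.80 = 0.015849, K2/[H⁺] = 10^-1.28 = 0.052481
α₁ = 1/(1 + 0.015849 + 0.052481) = 1/1.0683 = 0.9360; α₂ = α₁·K2/[H⁺] = 0.04912
α₁ + 2α₂ = 1.0343
CA = 1.0343 × 2.38 = 2.46 mmol/kg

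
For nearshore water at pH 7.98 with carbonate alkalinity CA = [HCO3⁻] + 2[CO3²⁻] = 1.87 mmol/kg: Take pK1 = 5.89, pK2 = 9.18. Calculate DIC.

DIC = 1.78 mmol/kg

CA = [HCO3⁻] + 2[CO3²⁻] = (α₁ + 2α₂)·DIC
At pH 7.98: [H⁺]/K1 = 10^-2.09 = 0.0081283, K2/[H⁺] = 10^-1.20 = 0.063096
α₁ = 1/(1 + 0.0081283 + 0.063096) = 1/1.0712 = 0.9335; α₂ = α₁·K2/[H⁺] = 0.05890
α₁ + 2α₂ = 1.0513
DIC = CA / (α₁ + 2α₂) = 1.87 / 1.0513 = 1.78 mmol/kg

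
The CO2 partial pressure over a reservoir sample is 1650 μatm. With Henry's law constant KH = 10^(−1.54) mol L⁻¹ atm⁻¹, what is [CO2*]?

KH = 10^(−1.54) = 2.884×10^-2 mol L⁻¹ atm⁻¹
[CO2*] = KH · pCO2 = 2.884×10^-2 × 1650×10^-6 atm = 4.76×10^-5 mol/L

[CO2*] = 47.6 μmol/L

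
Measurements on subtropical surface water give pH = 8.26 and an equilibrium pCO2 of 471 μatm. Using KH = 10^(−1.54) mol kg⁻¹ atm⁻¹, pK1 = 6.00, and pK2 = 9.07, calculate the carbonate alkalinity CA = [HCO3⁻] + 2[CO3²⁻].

CA = 3.24 mmol/kg

[CO2*] = KH · pCO2 = 10^(−1.54) × 471×10^-6 = 1.358×10^-5 mol/kg
α₀ = 1/(1 + K1/[H⁺] + K1K2/[H⁺]²) = 1/(1 + 10^+2.26 + 10^+1.45) = 0.004736
DIC = [CO2*]/α₀ = 1.358×10^-5 / 0.004736 = 2.868 mmol/kg
CA = (α₁ + 2α₂)·DIC = (0.8618 + 2×0.1335) × 2.868 = 3.24 mmol/kg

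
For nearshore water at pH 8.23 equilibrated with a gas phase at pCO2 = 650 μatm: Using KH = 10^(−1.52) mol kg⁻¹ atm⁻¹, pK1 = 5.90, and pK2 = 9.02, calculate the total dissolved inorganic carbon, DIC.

[CO2*] = KH · pCO2 = 10^(−1.52) × 650×10^-6 = 1.963×10^-5 mol/kg
α₀ = 1/(1 + K1/[H⁺] + K1K2/[H⁺]²) = 1/(1 + 10^+2.33 + 10^+1.54) = 0.004008
DIC = [CO2*]/α₀ = 1.963×10^-5 / 0.004008 = 4.90 mmol/kg

DIC = 4.90 mmol/kg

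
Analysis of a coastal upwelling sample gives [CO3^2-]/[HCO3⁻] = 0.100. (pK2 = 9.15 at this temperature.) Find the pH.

From K2 = [H⁺][CO3^2-]/[HCO3⁻]:  pH = pK2 + log₁₀([CO3^2-]/[HCO3⁻])
log₁₀(0.100) = -1.000
pH = 9.15 + (-1.000) = 8.15

pH = 8.15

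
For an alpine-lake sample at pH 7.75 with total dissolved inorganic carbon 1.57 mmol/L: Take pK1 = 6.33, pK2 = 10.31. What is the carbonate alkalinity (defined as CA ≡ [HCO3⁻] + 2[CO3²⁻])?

CA = 1.52 mmol/L

CA = [HCO3⁻] + 2[CO3²⁻] = (α₁ + 2α₂)·DIC
At pH 7.75: [H⁺]/K1 = 10^-1.42 = 0.038019, K2/[H⁺] = 10^-2.56 = 0.0027542
α₁ = 1/(1 + 0.038019 + 0.0027542) = 1/1.0408 = 0.9608; α₂ = α₁·K2/[H⁺] = 0.002646
α₁ + 2α₂ = 0.9661
CA = 0.9661 × 1.57 = 1.52 mmol/L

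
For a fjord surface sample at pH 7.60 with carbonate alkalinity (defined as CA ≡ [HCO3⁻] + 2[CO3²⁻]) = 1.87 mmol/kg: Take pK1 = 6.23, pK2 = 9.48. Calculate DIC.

CA = [HCO3⁻] + 2[CO3²⁻] = (α₁ + 2α₂)·DIC
At pH 7.60: [H⁺]/K1 = 10^-1.37 = 0.042658, K2/[H⁺] = 10^-1.88 = 0.013183
α₁ = 1/(1 + 0.042658 + 0.013183) = 1/1.0558 = 0.9471; α₂ = α₁·K2/[H⁺] = 0.01249
α₁ + 2α₂ = 0.9721
DIC = CA / (α₁ + 2α₂) = 1.87 / 0.9721 = 1.92 mmol/kg

DIC = 1.92 mmol/kg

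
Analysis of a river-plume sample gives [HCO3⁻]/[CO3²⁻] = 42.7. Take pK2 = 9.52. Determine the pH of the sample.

From K2 = [H⁺][CO3²⁻]/[HCO3⁻]:  pH = pK2 − log₁₀([HCO3⁻]/[CO3²⁻])
log₁₀(42.7) = +1.630
pH = 9.52 − (+1.630) = 7.89

pH = 7.89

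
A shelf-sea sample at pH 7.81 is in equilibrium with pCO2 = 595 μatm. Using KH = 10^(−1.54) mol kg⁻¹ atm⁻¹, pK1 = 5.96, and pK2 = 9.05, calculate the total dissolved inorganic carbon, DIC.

DIC = 1.30 mmol/kg

[CO2*] = KH · pCO2 = 10^(−1.54) × 595×10^-6 = 1.716×10^-5 mol/kg
α₀ = 1/(1 + K1/[H⁺] + K1K2/[H⁺]²) = 1/(1 + 10^+1.85 + 10^+0.61) = 0.01318
DIC = [CO2*]/α₀ = 1.716×10^-5 / 0.01318 = 1.30 mmol/kg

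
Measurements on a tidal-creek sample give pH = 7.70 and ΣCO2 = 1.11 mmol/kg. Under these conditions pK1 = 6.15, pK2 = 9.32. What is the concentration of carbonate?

[CO3²⁻] = 0.0253 mmol/kg

α₂ = 1 / (1 + [H⁺]/K2 + [H⁺]²/(K1K2)) = 1 / (1 + 10^+1.62 + 10^+0.07)
   = 1 / (1 + 41.687 + 1.1749) = 1/43.862 = 0.02280
[CO3²⁻] = α₂ × DIC = 0.02280 × 1.11 = 0.0253 mmol/kg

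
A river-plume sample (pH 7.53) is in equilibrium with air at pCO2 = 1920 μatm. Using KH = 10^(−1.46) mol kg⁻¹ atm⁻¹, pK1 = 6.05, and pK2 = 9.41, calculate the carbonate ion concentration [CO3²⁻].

[CO3²⁻] = 0.0265 mmol/kg

[CO2*] = KH · pCO2 = 10^(−1.46) × 1920×10^-6 = 6.657×10^-5 mol/kg
α₀ = 1/(1 + K1/[H⁺] + K1K2/[H⁺]²) = 1/(1 + 10^+1.48 + 10^-0.40) = 0.03165
DIC = [CO2*]/α₀ = 6.657×10^-5 / 0.03165 = 2.104 mmol/kg
[CO3²⁻] = α₂·DIC; α₂ = 0.01260, so [CO3²⁻] = 0.01260 × 2.104 = 0.0265 mmol/kg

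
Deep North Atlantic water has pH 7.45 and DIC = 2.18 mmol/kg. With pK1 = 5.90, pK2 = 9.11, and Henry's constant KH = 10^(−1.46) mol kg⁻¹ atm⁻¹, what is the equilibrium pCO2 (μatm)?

pCO2 = 1690 μatm

α₀ = 1 / (1 + K1/[H⁺] + K1K2/[H⁺]²) = 1 / (1 + 10^+1.55 + 10^-0.11)
   = 1 / (1 + 35.481 + 0.77625) = 1/37.258 = 0.02684
[CO2*] = α₀ × DIC = 0.02684 × 2.18 = 0.05851 mmol/kg
pCO2 = [CO2*]/KH = 5.851×10^-5 / 3.467×10^-2 = 1690 μatm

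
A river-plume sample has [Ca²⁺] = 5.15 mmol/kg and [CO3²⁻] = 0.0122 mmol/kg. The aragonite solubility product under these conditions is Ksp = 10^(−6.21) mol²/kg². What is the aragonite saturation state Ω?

Ksp = 10^(−6.21) = 6.166×10^-7
Ω = [Ca²⁺][CO3²⁻]/Ksp = (5.15×10^-3)(0.0122×10^-3) / 6.166×10^-7 = 0.102

Ω = 0.102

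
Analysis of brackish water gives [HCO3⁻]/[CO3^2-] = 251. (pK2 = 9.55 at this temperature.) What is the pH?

From K2 = [H⁺][CO3^2-]/[HCO3⁻]:  pH = pK2 − log₁₀([HCO3⁻]/[CO3^2-])
log₁₀(251) = +2.400
pH = 9.55 − (+2.400) = 7.15

pH = 7.15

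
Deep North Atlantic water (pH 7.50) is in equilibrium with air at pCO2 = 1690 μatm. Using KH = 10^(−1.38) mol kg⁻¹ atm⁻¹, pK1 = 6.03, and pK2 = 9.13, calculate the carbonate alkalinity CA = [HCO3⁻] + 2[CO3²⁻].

[CO2*] = KH · pCO2 = 10^(−1.38) × 1690×10^-6 = 7.045×10^-5 mol/kg
α₀ = 1/(1 + K1/[H⁺] + K1K2/[H⁺]²) = 1/(1 + 10^+1.47 + 10^-0.16) = 0.03205
DIC = [CO2*]/α₀ = 7.045×10^-5 / 0.03205 = 2.198 mmol/kg
CA = (α₁ + 2α₂)·DIC = (0.9458 + 2×0.02217) × 2.198 = 2.18 mmol/kg

CA = 2.18 mmol/kg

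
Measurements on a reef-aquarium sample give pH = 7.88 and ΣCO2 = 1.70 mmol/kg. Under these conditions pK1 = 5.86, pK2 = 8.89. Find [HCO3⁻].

[HCO3⁻] = 1.54 mmol/kg

α₁ = 1 / (1 + [H⁺]/K1 + K2/[H⁺]) = 1 / (1 + 10^-2.02 + 10^-1.01)
   = 1 / (1 + 0.0095499 + 0.097724) = 1/1.1073 = 0.9031
[HCO3⁻] = α₁ × DIC = 0.9031 × 1.70 = 1.54 mmol/kg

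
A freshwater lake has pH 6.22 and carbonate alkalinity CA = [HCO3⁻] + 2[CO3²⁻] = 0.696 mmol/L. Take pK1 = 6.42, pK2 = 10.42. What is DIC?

CA = [HCO3⁻] + 2[CO3²⁻] = (α₁ + 2α₂)·DIC
At pH 6.22: [H⁺]/K1 = 10^0.20 = 1.5849, K2/[H⁺] = 10^-4.20 = 6.3096×10^-5
α₁ = 1/(1 + 1.5849 + 6.3096×10^-5) = 1/2.5850 = 0.3869; α₂ = α₁·K2/[H⁺] = 2.441×10^-5
α₁ + 2α₂ = 0.3869
DIC = CA / (α₁ + 2α₂) = 0.696 / 0.3869 = 1.80 mmol/L

DIC = 1.80 mmol/L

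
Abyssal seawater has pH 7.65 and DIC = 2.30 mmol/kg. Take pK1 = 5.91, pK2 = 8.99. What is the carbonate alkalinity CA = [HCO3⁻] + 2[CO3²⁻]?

CA = 2.36 mmol/kg

CA = [HCO3⁻] + 2[CO3²⁻] = (α₁ + 2α₂)·DIC
At pH 7.65: [H⁺]/K1 = 10^-1.74 = 0.018197, K2/[H⁺] = 10^-1.34 = 0.045709
α₁ = 1/(1 + 0.018197 + 0.045709) = 1/1.0639 = 0.9399; α₂ = α₁·K2/[H⁺] = 0.04296
α₁ + 2α₂ = 1.0259
CA = 1.0259 × 2.30 = 2.36 mmol/kg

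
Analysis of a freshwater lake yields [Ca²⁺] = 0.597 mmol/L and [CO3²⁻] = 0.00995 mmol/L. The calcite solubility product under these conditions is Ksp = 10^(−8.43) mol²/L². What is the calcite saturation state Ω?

Ksp = 10^(−8.43) = 3.715×10^-9
Ω = [Ca²⁺][CO3²⁻]/Ksp = (0.597×10^-3)(0.00995×10^-3) / 3.715×10^-9 = 1.60

Ω = 1.60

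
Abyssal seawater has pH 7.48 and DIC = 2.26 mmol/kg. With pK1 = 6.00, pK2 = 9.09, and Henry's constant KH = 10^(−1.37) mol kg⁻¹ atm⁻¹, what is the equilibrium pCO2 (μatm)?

pCO2 = 1660 μatm

α₀ = 1 / (1 + K1/[H⁺] + K1K2/[H⁺]²) = 1 / (1 + 10^+1.48 + 10^-0.13)
   = 1 / (1 + 30.200 + 0.74131) = 1/31.941 = 0.03131
[CO2*] = α₀ × DIC = 0.03131 × 2.26 = 0.07076 mmol/kg
pCO2 = [CO2*]/KH = 7.076×10^-5 / 4.266×10^-2 = 1660 μatm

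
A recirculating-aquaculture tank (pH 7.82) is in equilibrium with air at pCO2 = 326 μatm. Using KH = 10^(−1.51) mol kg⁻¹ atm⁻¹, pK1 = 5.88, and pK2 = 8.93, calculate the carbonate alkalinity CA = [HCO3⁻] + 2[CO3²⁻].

CA = 1.01 mmol/kg

[CO2*] = KH · pCO2 = 10^(−1.51) × 326×10^-6 = 1.007×10^-5 mol/kg
α₀ = 1/(1 + K1/[H⁺] + K1K2/[H⁺]²) = 1/(1 + 10^+1.94 + 10^+0.83) = 0.01054
DIC = [CO2*]/α₀ = 1.007×10^-5 / 0.01054 = 0.9556 mmol/kg
CA = (α₁ + 2α₂)·DIC = (0.9182 + 2×0.07127) × 0.9556 = 1.01 mmol/kg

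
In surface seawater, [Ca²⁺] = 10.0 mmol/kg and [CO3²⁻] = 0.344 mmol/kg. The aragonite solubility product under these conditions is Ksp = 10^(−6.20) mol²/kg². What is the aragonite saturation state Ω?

Ksp = 10^(−6.20) = 6.310×10^-7
Ω = [Ca²⁺][CO3²⁻]/Ksp = (10.0×10^-3)(0.344×10^-3) / 6.310×10^-7 = 5.45

Ω = 5.45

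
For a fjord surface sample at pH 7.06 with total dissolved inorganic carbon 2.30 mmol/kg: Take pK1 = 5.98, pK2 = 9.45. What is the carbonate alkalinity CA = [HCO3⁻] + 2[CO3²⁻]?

CA = 2.13 mmol/kg

CA = [HCO3⁻] + 2[CO3²⁻] = (α₁ + 2α₂)·DIC
At pH 7.06: [H⁺]/K1 = 10^-1.08 = 0.083176, K2/[H⁺] = 10^-2.39 = 0.0040738
α₁ = 1/(1 + 0.083176 + 0.0040738) = 1/1.0873 = 0.9198; α₂ = α₁·K2/[H⁺] = 0.003747
α₁ + 2α₂ = 0.9272
CA = 0.9272 × 2.30 = 2.13 mmol/kg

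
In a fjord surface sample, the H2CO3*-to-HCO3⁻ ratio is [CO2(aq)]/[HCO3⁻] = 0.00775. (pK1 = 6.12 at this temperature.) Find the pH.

From K1 = [H⁺][HCO3⁻]/[CO2(aq)]:  pH = pK1 − log₁₀([CO2(aq)]/[HCO3⁻])
log₁₀(0.00775) = -2.111
pH = 6.12 − (-2.111) = 8.23

pH = 8.23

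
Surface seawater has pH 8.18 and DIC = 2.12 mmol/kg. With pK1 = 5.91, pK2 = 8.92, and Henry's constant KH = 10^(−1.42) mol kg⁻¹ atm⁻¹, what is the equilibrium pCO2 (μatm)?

pCO2 = 252 μatm

α₀ = 1 / (1 + K1/[H⁺] + K1K2/[H⁺]²) = 1 / (1 + 10^+2.27 + 10^+1.53)
   = 1 / (1 + 186.21 + 33.884) = 1/221.09 = 0.004523
[CO2*] = α₀ × DIC = 0.004523 × 2.12 = 0.009589 mmol/kg = 9.589 μmol/kg
pCO2 = [CO2*]/KH = 9.589×10^-6 / 3.802×10^-2 = 252 μatm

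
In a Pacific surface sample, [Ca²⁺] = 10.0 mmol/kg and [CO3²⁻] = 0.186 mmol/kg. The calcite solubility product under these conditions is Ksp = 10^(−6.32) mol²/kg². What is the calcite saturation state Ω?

Ksp = 10^(−6.32) = 4.786×10^-7
Ω = [Ca²⁺][CO3²⁻]/Ksp = (10.0×10^-3)(0.186×10^-3) / 4.786×10^-7 = 3.89

Ω = 3.89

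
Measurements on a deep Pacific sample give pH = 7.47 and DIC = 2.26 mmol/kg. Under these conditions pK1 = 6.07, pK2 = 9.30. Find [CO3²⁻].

α₂ = 1 / (1 + [H⁺]/K2 + [H⁺]²/(K1K2)) = 1 / (1 + 10^+1.83 + 10^+0.43)
   = 1 / (1 + 67.608 + 2.6915) = 1/71.300 = 0.01403
[CO3²⁻] = α₂ × DIC = 0.01403 × 2.26 = 0.0317 mmol/kg

[CO3²⁻] = 0.0317 mmol/kg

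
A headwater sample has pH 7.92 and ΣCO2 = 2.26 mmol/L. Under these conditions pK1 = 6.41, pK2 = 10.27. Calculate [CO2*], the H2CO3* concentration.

α₀ = 1 / (1 + K1/[H⁺] + K1K2/[H⁺]²) = 1 / (1 + 10^+1.51 + 10^-0.84)
   = 1 / (1 + 32.359 + 0.14454) = 1/33.504 = 0.02985
[CO2*] = α₀ × DIC = 0.02985 × 2.26 = 0.0675 mmol/L

[CO2*] = 0.0675 mmol/L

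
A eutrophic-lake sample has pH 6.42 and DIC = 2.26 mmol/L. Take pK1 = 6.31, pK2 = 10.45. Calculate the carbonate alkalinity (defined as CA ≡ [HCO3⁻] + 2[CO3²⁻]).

CA = 1.27 mmol/L

CA = [HCO3⁻] + 2[CO3²⁻] = (α₁ + 2α₂)·DIC
At pH 6.42: [H⁺]/K1 = 10^-0.11 = 0.77625, K2/[H⁺] = 10^-4.03 = 9.3325×10^-5
α₁ = 1/(1 + 0.77625 + 9.3325×10^-5) = 1/1.7763 = 0.5630; α₂ = α₁·K2/[H⁺] = 5.254×10^-5
α₁ + 2α₂ = 0.5631
CA = 0.5631 × 2.26 = 1.27 mmol/L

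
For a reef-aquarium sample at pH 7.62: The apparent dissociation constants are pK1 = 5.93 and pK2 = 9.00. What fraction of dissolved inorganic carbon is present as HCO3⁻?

α₁ = 1 / (1 + [H⁺]/K1 + K2/[H⁺]) = 1 / (1 + 10^-1.69 + 10^-1.38)
   = 1 / (1 + 0.020417 + 0.041687) = 1/1.0621 = 0.9415

α₁ = 0.942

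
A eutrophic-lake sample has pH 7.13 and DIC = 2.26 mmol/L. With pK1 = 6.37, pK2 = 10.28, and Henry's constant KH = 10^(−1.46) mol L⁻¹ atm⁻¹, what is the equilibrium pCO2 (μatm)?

α₀ = 1 / (1 + K1/[H⁺] + K1K2/[H⁺]²) = 1 / (1 + 10^+0.76 + 10^-2.39)
   = 1 / (1 + 5.7544 + 0.0040738) = 1/6.7585 = 0.1480
[CO2*] = α₀ × DIC = 0.1480 × 2.26 = 0.3344 mmol/L
pCO2 = [CO2*]/KH = 3.344×10^-4 / 3.467×10^-2 = 9640 μatm

pCO2 = 9640 μatm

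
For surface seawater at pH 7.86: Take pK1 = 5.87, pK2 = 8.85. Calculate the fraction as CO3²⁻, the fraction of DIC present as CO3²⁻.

α₂ = 1 / (1 + [H⁺]/K2 + [H⁺]²/(K1K2)) = 1 / (1 + 10^+0.99 + 10^-1.00)
   = 1 / (1 + 9.7724 + 0.10000) = 1/10.872 = 0.09198

α₂ = 0.0920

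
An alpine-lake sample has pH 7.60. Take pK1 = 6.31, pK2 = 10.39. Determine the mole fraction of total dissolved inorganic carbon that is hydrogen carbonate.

α₁ = 1 / (1 + [H⁺]/K1 + K2/[H⁺]) = 1 / (1 + 10^-1.29 + 10^-2.79)
   = 1 / (1 + 0.051286 + 0.0016218) = 1/1.0529 = 0.9498

α₁ = 0.950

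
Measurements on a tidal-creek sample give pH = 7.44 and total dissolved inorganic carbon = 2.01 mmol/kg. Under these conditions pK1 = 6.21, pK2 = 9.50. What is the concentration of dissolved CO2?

[CO2*] = 0.111 mmol/kg

α₀ = 1 / (1 + K1/[H⁺] + K1K2/[H⁺]²) = 1 / (1 + 10^+1.23 + 10^-0.83)
   = 1 / (1 + 16.982 + 0.14791) = 1/18.130 = 0.05516
[CO2*] = α₀ × DIC = 0.05516 × 2.01 = 0.111 mmol/kg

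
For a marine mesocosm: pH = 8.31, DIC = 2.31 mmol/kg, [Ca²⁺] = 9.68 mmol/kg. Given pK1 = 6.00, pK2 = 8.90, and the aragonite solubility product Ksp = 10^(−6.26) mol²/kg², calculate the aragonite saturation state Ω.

Ω = 8.29

α₂ = 1 / (1 + [H⁺]/K2 + [H⁺]²/(K1K2)) = 1 / (1 + 10^+0.59 + 10^-1.72)
   = 1 / (1 + 3.8905 + 0.019055) = 1/4.9095 = 0.2037
[CO3²⁻] = α₂ × DIC = 0.2037 × 2.31 = 0.4705 mmol/kg
Ksp = 10^(−6.26) = 5.495×10^-7
Ω = [Ca²⁺][CO3²⁻]/Ksp = (9.68×10^-3)(4.705×10^-4) / 5.495×10^-7 = 8.29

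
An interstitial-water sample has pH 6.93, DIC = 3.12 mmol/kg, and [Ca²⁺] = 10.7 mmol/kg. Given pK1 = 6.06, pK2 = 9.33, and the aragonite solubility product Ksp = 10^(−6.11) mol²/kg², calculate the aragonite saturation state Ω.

α₂ = 1 / (1 + [H⁺]/K2 + [H⁺]²/(K1K2)) = 1 / (1 + 10^+2.40 + 10^+1.53)
   = 1 / (1 + 251.19 + 33.884) = 1/286.07 = 0.003496
[CO3²⁻] = α₂ × DIC = 0.003496 × 3.12 = 0.01091 mmol/kg = 10.91 μmol/kg
Ksp = 10^(−6.11) = 7.762×10^-7
Ω = [Ca²⁺][CO3²⁻]/Ksp = (10.7×10^-3)(1.091×10^-5) / 7.762×10^-7 = 0.150

Ω = 0.150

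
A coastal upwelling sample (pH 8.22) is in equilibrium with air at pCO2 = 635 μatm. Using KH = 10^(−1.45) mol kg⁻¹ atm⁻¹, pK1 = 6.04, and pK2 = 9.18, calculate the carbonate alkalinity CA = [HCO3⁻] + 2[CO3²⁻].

CA = 4.16 mmol/kg

[CO2*] = KH · pCO2 = 10^(−1.45) × 635×10^-6 = 2.253×10^-5 mol/kg
α₀ = 1/(1 + K1/[H⁺] + K1K2/[H⁺]²) = 1/(1 + 10^+2.18 + 10^+1.22) = 0.005919
DIC = [CO2*]/α₀ = 2.253×10^-5 / 0.005919 = 3.807 mmol/kg
CA = (α₁ + 2α₂)·DIC = (0.8959 + 2×0.09823) × 3.807 = 4.16 mmol/kg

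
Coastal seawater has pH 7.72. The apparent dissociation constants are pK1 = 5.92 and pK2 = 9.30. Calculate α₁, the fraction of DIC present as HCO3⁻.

α₁ = 0.960

α₁ = 1 / (1 + [H⁺]/K1 + K2/[H⁺]) = 1 / (1 + 10^-1.80 + 10^-1.58)
   = 1 / (1 + 0.015849 + 0.026303) = 1/1.0422 = 0.9596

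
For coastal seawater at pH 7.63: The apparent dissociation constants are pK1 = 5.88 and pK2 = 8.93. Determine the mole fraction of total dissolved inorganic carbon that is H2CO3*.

α₀ = 1 / (1 + K1/[H⁺] + K1K2/[H⁺]²) = 1 / (1 + 10^+1.75 + 10^+0.45)
   = 1 / (1 + 56.234 + 2.8184) = 1/60.053 = 0.01665

α₀ = 0.0167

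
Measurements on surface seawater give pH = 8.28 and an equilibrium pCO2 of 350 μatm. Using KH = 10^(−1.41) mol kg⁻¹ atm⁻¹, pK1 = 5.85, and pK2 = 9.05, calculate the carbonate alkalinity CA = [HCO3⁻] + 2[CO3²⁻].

[CO2*] = KH · pCO2 = 10^(−1.41) × 350×10^-6 = 1.362×10^-5 mol/kg
α₀ = 1/(1 + K1/[H⁺] + K1K2/[H⁺]²) = 1/(1 + 10^+2.43 + 10^+1.66) = 0.003166
DIC = [CO2*]/α₀ = 1.362×10^-5 / 0.003166 = 4.301 mmol/kg
CA = (α₁ + 2α₂)·DIC = (0.8521 + 2×0.1447) × 4.301 = 4.91 mmol/kg

CA = 4.91 mmol/kg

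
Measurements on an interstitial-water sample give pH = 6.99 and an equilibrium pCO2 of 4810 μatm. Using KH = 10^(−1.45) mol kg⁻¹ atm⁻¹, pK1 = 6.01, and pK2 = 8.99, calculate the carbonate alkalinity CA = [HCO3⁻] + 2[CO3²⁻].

[CO2*] = KH · pCO2 = 10^(−1.45) × 4810×10^-6 = 1.707×10^-4 mol/kg
α₀ = 1/(1 + K1/[H⁺] + K1K2/[H⁺]²) = 1/(1 + 10^+0.98 + 10^-1.02) = 0.09394
DIC = [CO2*]/α₀ = 1.707×10^-4 / 0.09394 = 1.817 mmol/kg
CA = (α₁ + 2α₂)·DIC = (0.8971 + 2×0.008971) × 1.817 = 1.66 mmol/kg

CA = 1.66 mmol/kg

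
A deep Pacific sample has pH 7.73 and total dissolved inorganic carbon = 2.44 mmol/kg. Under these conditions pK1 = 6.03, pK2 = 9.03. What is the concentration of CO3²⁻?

α₂ = 1 / (1 + [H⁺]/K2 + [H⁺]²/(K1K2)) = 1 / (1 + 10^+1.30 + 10^-0.40)
   = 1 / (1 + 19.953 + 0.39811) = 1/21.351 = 0.04684
[CO3²⁻] = α₂ × DIC = 0.04684 × 2.44 = 0.114 mmol/kg

[CO3²⁻] = 0.114 mmol/kg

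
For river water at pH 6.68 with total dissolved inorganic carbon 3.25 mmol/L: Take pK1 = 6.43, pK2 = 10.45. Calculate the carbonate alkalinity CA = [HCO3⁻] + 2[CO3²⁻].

CA = 2.08 mmol/L

CA = [HCO3⁻] + 2[CO3²⁻] = (α₁ + 2α₂)·DIC
At pH 6.68: [H⁺]/K1 = 10^-0.25 = 0.56234, K2/[H⁺] = 10^-3.77 = 0.00016982
α₁ = 1/(1 + 0.56234 + 0.00016982) = 1/1.5625 = 0.6400; α₂ = α₁·K2/[H⁺] = 0.0001087
α₁ + 2α₂ = 0.6402
CA = 0.6402 × 3.25 = 2.08 mmol/L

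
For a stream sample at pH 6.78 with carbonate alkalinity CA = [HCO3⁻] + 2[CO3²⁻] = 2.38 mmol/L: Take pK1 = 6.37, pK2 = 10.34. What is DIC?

DIC = 3.30 mmol/L

CA = [HCO3⁻] + 2[CO3²⁻] = (α₁ + 2α₂)·DIC
At pH 6.78: [H⁺]/K1 = 10^-0.41 = 0.38905, K2/[H⁺] = 10^-3.56 = 0.00027542
α₁ = 1/(1 + 0.38905 + 0.00027542) = 1/1.3893 = 0.7198; α₂ = α₁·K2/[H⁺] = 0.0001982
α₁ + 2α₂ = 0.7202
DIC = CA / (α₁ + 2α₂) = 2.38 / 0.7202 = 3.30 mmol/L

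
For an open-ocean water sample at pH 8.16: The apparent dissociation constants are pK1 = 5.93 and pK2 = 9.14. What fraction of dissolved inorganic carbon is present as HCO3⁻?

α₁ = 1 / (1 + [H⁺]/K1 + K2/[H⁺]) = 1 / (1 + 10^-2.23 + 10^-0.98)
   = 1 / (1 + 0.0058884 + 0.10471) = 1/1.1106 = 0.9004

α₁ = 0.900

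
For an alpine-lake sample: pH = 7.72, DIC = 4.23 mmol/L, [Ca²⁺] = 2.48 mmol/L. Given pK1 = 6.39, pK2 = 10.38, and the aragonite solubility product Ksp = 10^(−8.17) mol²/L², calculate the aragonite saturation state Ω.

α₂ = 1 / (1 + [H⁺]/K2 + [H⁺]²/(K1K2)) = 1 / (1 + 10^+2.66 + 10^+1.33)
   = 1 / (1 + 457.09 + 21.380) = 1/479.47 = 0.002086
[CO3²⁻] = α₂ × DIC = 0.002086 × 4.23 = 0.008822 mmol/L = 8.822 μmol/L
Ksp = 10^(−8.17) = 6.761×10^-9
Ω = [Ca²⁺][CO3²⁻]/Ksp = (2.48×10^-3)(8.822×10^-6) / 6.761×10^-9 = 3.24

Ω = 3.24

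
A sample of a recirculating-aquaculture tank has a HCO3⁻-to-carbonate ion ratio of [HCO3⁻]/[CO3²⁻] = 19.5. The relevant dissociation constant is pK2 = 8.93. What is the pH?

pH = 7.64

From K2 = [H⁺][CO3²⁻]/[HCO3⁻]:  pH = pK2 − log₁₀([HCO3⁻]/[CO3²⁻])
log₁₀(19.5) = +1.290
pH = 8.93 − (+1.290) = 7.64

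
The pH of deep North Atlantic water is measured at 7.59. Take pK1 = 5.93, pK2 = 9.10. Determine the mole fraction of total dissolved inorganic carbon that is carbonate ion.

α₂ = 0.0294

α₂ = 1 / (1 + [H⁺]/K2 + [H⁺]²/(K1K2)) = 1 / (1 + 10^+1.51 + 10^-0.15)
   = 1 / (1 + 32.359 + 0.70795) = 1/34.067 = 0.02935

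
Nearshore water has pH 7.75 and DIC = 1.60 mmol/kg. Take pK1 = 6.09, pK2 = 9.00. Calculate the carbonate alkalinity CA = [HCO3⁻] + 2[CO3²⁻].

CA = 1.65 mmol/kg

CA = [HCO3⁻] + 2[CO3²⁻] = (α₁ + 2α₂)·DIC
At pH 7.75: [H⁺]/K1 = 10^-1.66 = 0.021878, K2/[H⁺] = 10^-1.25 = 0.056234
α₁ = 1/(1 + 0.021878 + 0.056234) = 1/1.0781 = 0.9275; α₂ = α₁·K2/[H⁺] = 0.05216
α₁ + 2α₂ = 1.0319
CA = 1.0319 × 1.60 = 1.65 mmol/kg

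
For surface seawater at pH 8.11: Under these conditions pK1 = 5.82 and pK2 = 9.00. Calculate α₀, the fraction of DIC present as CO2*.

α₀ = 0.00452

α₀ = 1 / (1 + K1/[H⁺] + K1K2/[H⁺]²) = 1 / (1 + 10^+2.29 + 10^+1.40)
   = 1 / (1 + 194.98 + 25.119) = 1/221.10 = 0.004523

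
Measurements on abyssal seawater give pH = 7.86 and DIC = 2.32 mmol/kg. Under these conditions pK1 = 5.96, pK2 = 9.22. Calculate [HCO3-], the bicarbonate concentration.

[HCO3⁻] = 2.20 mmol/kg

α₁ = 1 / (1 + [H⁺]/K1 + K2/[H⁺]) = 1 / (1 + 10^-1.90 + 10^-1.36)
   = 1 / (1 + 0.012589 + 0.043652) = 1/1.0562 = 0.9468
[HCO3⁻] = α₁ × DIC = 0.9468 × 2.32 = 2.20 mmol/kg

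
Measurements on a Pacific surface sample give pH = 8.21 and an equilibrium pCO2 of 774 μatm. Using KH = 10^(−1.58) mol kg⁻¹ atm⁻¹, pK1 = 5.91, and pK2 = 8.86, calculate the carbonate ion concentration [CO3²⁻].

[CO3²⁻] = 0.909 mmol/kg

[CO2*] = KH · pCO2 = 10^(−1.58) × 774×10^-6 = 2.036×10^-5 mol/kg
α₀ = 1/(1 + K1/[H⁺] + K1K2/[H⁺]²) = 1/(1 + 10^+2.30 + 10^+1.65) = 0.004078
DIC = [CO2*]/α₀ = 2.036×10^-5 / 0.004078 = 4.992 mmol/kg
[CO3²⁻] = α₂·DIC; α₂ = 0.1822, so [CO3²⁻] = 0.1822 × 4.992 = 0.909 mmol/kg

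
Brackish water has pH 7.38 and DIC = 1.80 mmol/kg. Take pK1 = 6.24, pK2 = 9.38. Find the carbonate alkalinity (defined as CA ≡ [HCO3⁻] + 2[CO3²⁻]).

CA = [HCO3⁻] + 2[CO3²⁻] = (α₁ + 2α₂)·DIC
At pH 7.38: [H⁺]/K1 = 10^-1.14 = 0.072444, K2/[H⁺] = 10^-2.00 = 0.010000
α₁ = 1/(1 + 0.072444 + 0.010000) = 1/1.0824 = 0.9238; α₂ = α₁·K2/[H⁺] = 0.009238
α₁ + 2α₂ = 0.9423
CA = 0.9423 × 1.80 = 1.70 mmol/kg

CA = 1.70 mmol/kg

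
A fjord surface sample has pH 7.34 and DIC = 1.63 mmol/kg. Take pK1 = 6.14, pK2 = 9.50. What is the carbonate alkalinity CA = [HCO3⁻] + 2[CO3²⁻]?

CA = [HCO3⁻] + 2[CO3²⁻] = (α₁ + 2α₂)·DIC
At pH 7.34: [H⁺]/K1 = 10^-1.20 = 0.063096, K2/[H⁺] = 10^-2.16 = 0.0069183
α₁ = 1/(1 + 0.063096 + 0.0069183) = 1/1.0700 = 0.9346; α₂ = α₁·K2/[H⁺] = 0.006466
α₁ + 2α₂ = 0.9475
CA = 0.9475 × 1.63 = 1.54 mmol/kg

CA = 1.54 mmol/kg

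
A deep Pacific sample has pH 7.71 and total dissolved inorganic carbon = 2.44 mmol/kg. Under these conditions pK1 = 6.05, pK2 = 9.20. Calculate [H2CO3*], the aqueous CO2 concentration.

α₀ = 1 / (1 + K1/[H⁺] + K1K2/[H⁺]²) = 1 / (1 + 10^+1.66 + 10^+0.17)
   = 1 / (1 + 45.709 + 1.4791) = 1/48.188 = 0.02075
[CO2*] = α₀ × DIC = 0.02075 × 2.44 = 0.0506 mmol/kg

[CO2*] = 0.0506 mmol/kg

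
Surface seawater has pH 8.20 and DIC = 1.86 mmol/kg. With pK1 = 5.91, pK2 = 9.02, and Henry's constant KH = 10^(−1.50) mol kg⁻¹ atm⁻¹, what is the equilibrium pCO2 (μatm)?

α₀ = 1 / (1 + K1/[H⁺] + K1K2/[H⁺]²) = 1 / (1 + 10^+2.29 + 10^+1.47)
   = 1 / (1 + 194.98 + 29.512) = 1/225.50 = 0.004435
[CO2*] = α₀ × DIC = 0.004435 × 1.86 = 0.008248 mmol/kg = 8.248 μmol/kg
pCO2 = [CO2*]/KH = 8.248×10^-6 / 3.162×10^-2 = 261 μatm

pCO2 = 261 μatm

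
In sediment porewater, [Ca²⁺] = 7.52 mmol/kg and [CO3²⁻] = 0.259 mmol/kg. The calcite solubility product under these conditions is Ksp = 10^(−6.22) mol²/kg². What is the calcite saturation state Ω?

Ksp = 10^(−6.22) = 6.026×10^-7
Ω = [Ca²⁺][CO3²⁻]/Ksp = (7.52×10^-3)(0.259×10^-3) / 6.026×10^-7 = 3.23

Ω = 3.23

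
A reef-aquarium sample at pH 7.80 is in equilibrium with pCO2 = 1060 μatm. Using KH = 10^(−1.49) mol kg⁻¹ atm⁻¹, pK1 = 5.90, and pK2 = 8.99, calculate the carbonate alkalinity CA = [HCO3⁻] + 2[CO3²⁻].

CA = 3.08 mmol/kg

[CO2*] = KH · pCO2 = 10^(−1.49) × 1060×10^-6 = 3.430×10^-5 mol/kg
α₀ = 1/(1 + K1/[H⁺] + K1K2/[H⁺]²) = 1/(1 + 10^+1.90 + 10^+0.71) = 0.01169
DIC = [CO2*]/α₀ = 3.430×10^-5 / 0.01169 = 2.935 mmol/kg
CA = (α₁ + 2α₂)·DIC = (0.9284 + 2×0.05994) × 2.935 = 3.08 mmol/kg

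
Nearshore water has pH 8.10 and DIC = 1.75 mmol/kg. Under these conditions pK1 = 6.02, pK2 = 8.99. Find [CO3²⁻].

α₂ = 1 / (1 + [H⁺]/K2 + [H⁺]²/(K1K2)) = 1 / (1 + 10^+0.89 + 10^-1.19)
   = 1 / (1 + 7.7625 + 0.064565) = 1/8.8270 = 0.1133
[CO3²⁻] = α₂ × DIC = 0.1133 × 1.75 = 0.198 mmol/kg

[CO3²⁻] = 0.198 mmol/kg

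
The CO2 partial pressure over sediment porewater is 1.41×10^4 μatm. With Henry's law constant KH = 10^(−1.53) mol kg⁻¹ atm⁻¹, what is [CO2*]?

[CO2*] = 416 μmol/kg

KH = 10^(−1.53) = 2.951×10^-2 mol kg⁻¹ atm⁻¹
[CO2*] = KH · pCO2 = 2.951×10^-2 × 1.41×10^4×10^-6 atm = 4.16×10^-4 mol/kg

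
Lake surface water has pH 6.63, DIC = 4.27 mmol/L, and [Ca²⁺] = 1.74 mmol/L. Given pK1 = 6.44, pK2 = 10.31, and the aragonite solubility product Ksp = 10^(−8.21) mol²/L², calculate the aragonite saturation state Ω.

α₂ = 1 / (1 + [H⁺]/K2 + [H⁺]²/(K1K2)) = 1 / (1 + 10^+3.68 + 10^+3.49)
   = 1 / (1 + 4786.3 + 3090.3) = 1/7877.6 = 0.0001269
[CO3²⁻] = α₂ × DIC = 0.0001269 × 4.27 = 0.0005420 mmol/L = 0.5420 μmol/L
Ksp = 10^(−8.21) = 6.166×10^-9
Ω = [Ca²⁺][CO3²⁻]/Ksp = (1.74×10^-3)(5.420×10^-7) / 6.166×10^-9 = 0.153

Ω = 0.153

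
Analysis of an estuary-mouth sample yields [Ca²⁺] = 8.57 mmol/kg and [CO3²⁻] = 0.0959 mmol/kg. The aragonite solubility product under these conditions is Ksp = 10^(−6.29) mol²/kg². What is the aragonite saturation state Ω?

Ksp = 10^(−6.29) = 5.129×10^-7
Ω = [Ca²⁺][CO3²⁻]/Ksp = (8.57×10^-3)(0.0959×10^-3) / 5.129×10^-7 = 1.60

Ω = 1.60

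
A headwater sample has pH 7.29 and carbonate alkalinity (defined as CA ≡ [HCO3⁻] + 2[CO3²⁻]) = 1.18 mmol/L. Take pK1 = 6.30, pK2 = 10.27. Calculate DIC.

CA = [HCO3⁻] + 2[CO3²⁻] = (α₁ + 2α₂)·DIC
At pH 7.29: [H⁺]/K1 = 10^-0.99 = 0.10233, K2/[H⁺] = 10^-2.98 = 0.0010471
α₁ = 1/(1 + 0.10233 + 0.0010471) = 1/1.1034 = 0.9063; α₂ = α₁·K2/[H⁺] = 0.0009490
α₁ + 2α₂ = 0.9082
DIC = CA / (α₁ + 2α₂) = 1.18 / 0.9082 = 1.30 mmol/L

DIC = 1.30 mmol/L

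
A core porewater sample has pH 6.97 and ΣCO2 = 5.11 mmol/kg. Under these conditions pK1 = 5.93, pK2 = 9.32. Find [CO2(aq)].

α₀ = 1 / (1 + K1/[H⁺] + K1K2/[H⁺]²) = 1 / (1 + 10^+1.04 + 10^-1.31)
   = 1 / (1 + 10.965 + 0.048978) = 1/12.014 = 0.08324
[CO2*] = α₀ × DIC = 0.08324 × 5.11 = 0.425 mmol/kg

[CO2*] = 0.425 mmol/kg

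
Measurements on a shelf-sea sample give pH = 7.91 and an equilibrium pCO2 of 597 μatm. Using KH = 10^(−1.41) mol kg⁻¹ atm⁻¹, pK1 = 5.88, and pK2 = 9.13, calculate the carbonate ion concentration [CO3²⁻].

[CO3²⁻] = 0.150 mmol/kg

[CO2*] = KH · pCO2 = 10^(−1.41) × 597×10^-6 = 2.323×10^-5 mol/kg
α₀ = 1/(1 + K1/[H⁺] + K1K2/[H⁺]²) = 1/(1 + 10^+2.03 + 10^+0.81) = 0.008725
DIC = [CO2*]/α₀ = 2.323×10^-5 / 0.008725 = 2.662 mmol/kg
[CO3²⁻] = α₂·DIC; α₂ = 0.05634, so [CO3²⁻] = 0.05634 × 2.662 = 0.150 mmol/kg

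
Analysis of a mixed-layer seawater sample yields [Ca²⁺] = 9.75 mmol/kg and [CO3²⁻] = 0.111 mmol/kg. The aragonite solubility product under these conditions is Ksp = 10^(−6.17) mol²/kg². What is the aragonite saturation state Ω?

Ksp = 10^(−6.17) = 6.761×10^-7
Ω = [Ca²⁺][CO3²⁻]/Ksp = (9.75×10^-3)(0.111×10^-3) / 6.761×10^-7 = 1.60

Ω = 1.60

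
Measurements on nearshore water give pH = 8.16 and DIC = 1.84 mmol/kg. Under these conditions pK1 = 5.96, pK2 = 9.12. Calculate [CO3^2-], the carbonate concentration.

[CO3²⁻] = 0.181 mmol/kg

α₂ = 1 / (1 + [H⁺]/K2 + [H⁺]²/(K1K2)) = 1 / (1 + 10^+0.96 + 10^-1.24)
   = 1 / (1 + 9.1201 + 0.057544) = 1/10.178 = 0.09825
[CO3²⁻] = α₂ × DIC = 0.09825 × 1.84 = 0.181 mmol/kg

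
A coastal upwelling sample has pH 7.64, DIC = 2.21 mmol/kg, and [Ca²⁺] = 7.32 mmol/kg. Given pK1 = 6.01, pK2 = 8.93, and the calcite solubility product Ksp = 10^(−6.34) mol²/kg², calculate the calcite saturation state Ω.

Ω = 1.69

α₂ = 1 / (1 + [H⁺]/K2 + [H⁺]²/(K1K2)) = 1 / (1 + 10^+1.29 + 10^-0.34)
   = 1 / (1 + 19.498 + 0.45709) = 1/20.956 = 0.04772
[CO3²⁻] = α₂ × DIC = 0.04772 × 2.21 = 0.1055 mmol/kg
Ksp = 10^(−6.34) = 4.571×10^-7
Ω = [Ca²⁺][CO3²⁻]/Ksp = (7.32×10^-3)(1.055×10^-4) / 4.571×10^-7 = 1.69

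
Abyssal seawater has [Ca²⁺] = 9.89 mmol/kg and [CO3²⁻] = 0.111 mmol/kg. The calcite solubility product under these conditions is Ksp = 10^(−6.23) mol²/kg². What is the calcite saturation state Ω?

Ω = 1.86

Ksp = 10^(−6.23) = 5.888×10^-7
Ω = [Ca²⁺][CO3²⁻]/Ksp = (9.89×10^-3)(0.111×10^-3) / 5.888×10^-7 = 1.86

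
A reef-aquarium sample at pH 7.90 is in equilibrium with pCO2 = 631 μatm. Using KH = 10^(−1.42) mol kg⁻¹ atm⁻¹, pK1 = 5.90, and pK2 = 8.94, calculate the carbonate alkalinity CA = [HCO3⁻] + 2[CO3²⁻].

[CO2*] = KH · pCO2 = 10^(−1.42) × 631×10^-6 = 2.399×10^-5 mol/kg
α₀ = 1/(1 + K1/[H⁺] + K1K2/[H⁺]²) = 1/(1 + 10^+2.00 + 10^+0.96) = 0.009081
DIC = [CO2*]/α₀ = 2.399×10^-5 / 0.009081 = 2.642 mmol/kg
CA = (α₁ + 2α₂)·DIC = (0.9081 + 2×0.08282) × 2.642 = 2.84 mmol/kg

CA = 2.84 mmol/kg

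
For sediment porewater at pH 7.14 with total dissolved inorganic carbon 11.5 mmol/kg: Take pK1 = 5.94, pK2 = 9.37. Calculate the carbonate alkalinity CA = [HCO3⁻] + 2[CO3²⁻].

CA = 10.9 mmol/kg

CA = [HCO3⁻] + 2[CO3²⁻] = (α₁ + 2α₂)·DIC
At pH 7.14: [H⁺]/K1 = 10^-1.20 = 0.063096, K2/[H⁺] = 10^-2.23 = 0.0058884
α₁ = 1/(1 + 0.063096 + 0.0058884) = 1/1.0690 = 0.9355; α₂ = α₁·K2/[H⁺] = 0.005508
α₁ + 2α₂ = 0.9465
CA = 0.9465 × 11.5 = 10.9 mmol/kg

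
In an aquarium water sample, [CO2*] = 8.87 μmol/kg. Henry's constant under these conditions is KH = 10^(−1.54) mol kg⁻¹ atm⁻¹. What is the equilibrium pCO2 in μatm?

KH = 10^(−1.54) = 2.884×10^-2 mol kg⁻¹ atm⁻¹
pCO2 = [CO2*]/KH = 8.87×10^-6 / 2.884×10^-2 = 3.08×10^-4 atm = 308 μatm

pCO2 = 308 μatm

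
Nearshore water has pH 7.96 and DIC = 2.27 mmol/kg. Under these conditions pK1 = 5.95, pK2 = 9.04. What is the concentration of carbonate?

[CO3²⁻] = 0.173 mmol/kg

α₂ = 1 / (1 + [H⁺]/K2 + [H⁺]²/(K1K2)) = 1 / (1 + 10^+1.08 + 10^-0.93)
   = 1 / (1 + 12.023 + 0.11749) = 1/13.140 = 0.07610
[CO3²⁻] = α₂ × DIC = 0.07610 × 2.27 = 0.173 mmol/kg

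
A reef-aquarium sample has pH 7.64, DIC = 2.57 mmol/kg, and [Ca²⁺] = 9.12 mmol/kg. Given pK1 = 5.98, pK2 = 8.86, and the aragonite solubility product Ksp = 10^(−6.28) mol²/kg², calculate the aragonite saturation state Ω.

Ω = 2.49

α₂ = 1 / (1 + [H⁺]/K2 + [H⁺]²/(K1K2)) = 1 / (1 + 10^+1.22 + 10^-0.44)
   = 1 / (1 + 16.596 + 0.36308) = 1/17.959 = 0.05568
[CO3²⁻] = α₂ × DIC = 0.05568 × 2.57 = 0.1431 mmol/kg
Ksp = 10^(−6.28) = 5.248×10^-7
Ω = [Ca²⁺][CO3²⁻]/Ksp = (9.12×10^-3)(1.431×10^-4) / 5.248×10^-7 = 2.49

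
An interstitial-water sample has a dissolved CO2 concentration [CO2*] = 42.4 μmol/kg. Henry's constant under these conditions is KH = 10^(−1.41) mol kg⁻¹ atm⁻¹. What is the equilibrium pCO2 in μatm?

KH = 10^(−1.41) = 3.890×10^-2 mol kg⁻¹ atm⁻¹
pCO2 = [CO2*]/KH = 42.4×10^-6 / 3.890×10^-2 = 1.09×10^-3 atm = 1090 μatm

pCO2 = 1090 μatm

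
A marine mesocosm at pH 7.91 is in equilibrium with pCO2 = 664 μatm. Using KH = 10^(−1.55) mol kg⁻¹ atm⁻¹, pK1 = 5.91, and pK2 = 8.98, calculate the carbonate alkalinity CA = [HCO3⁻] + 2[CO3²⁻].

[CO2*] = KH · pCO2 = 10^(−1.55) × 664×10^-6 = 1.871×10^-5 mol/kg
α₀ = 1/(1 + K1/[H⁺] + K1K2/[H⁺]²) = 1/(1 + 10^+2.00 + 10^+0.93) = 0.009131
DIC = [CO2*]/α₀ = 1.871×10^-5 / 0.009131 = 2.049 mmol/kg
CA = (α₁ + 2α₂)·DIC = (0.9131 + 2×0.07772) × 2.049 = 2.19 mmol/kg

CA = 2.19 mmol/kg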